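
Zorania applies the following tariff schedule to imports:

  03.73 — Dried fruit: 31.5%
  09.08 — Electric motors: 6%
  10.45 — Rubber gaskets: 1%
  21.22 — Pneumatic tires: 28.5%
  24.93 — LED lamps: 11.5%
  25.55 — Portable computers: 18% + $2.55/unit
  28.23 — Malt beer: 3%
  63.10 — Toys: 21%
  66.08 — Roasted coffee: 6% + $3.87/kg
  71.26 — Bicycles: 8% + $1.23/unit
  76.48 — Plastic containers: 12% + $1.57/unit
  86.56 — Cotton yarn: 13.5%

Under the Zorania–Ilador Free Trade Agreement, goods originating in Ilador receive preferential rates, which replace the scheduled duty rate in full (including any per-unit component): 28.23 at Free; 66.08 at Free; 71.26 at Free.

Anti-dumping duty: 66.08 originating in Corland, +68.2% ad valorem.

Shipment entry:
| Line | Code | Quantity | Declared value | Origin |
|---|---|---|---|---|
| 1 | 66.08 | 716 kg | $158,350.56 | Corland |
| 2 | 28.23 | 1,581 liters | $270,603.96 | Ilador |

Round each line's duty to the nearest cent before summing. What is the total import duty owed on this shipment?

Line 1 (66.08, Corland, 716 kg, $158,350.56):
Base rate for 66.08 is 6% + $3.87/kg.
66.08 has an FTA preferential rate, but origin Corland is not Ilador; base rate stands.
Additional duty on 66.08 from Corland: +68.2%. Applied ad valorem rate: 6% + 68.2% = 74.2%.
Duty = $158,350.56 × 74.2% + 716 × $3.87 = $120,267.04.
Line 2 (28.23, Ilador, 1,581 liters, $270,603.96):
Base rate for 28.23 is 3%.
Origin Ilador qualifies under the Zorania–Ilador agreement and 28.23 is covered: preferential rate Free applies instead.
Duty = $270,603.96 × 0% = $0.00.
Total = $120,267.04 + $0.00 = $120,267.04.

$120,267.04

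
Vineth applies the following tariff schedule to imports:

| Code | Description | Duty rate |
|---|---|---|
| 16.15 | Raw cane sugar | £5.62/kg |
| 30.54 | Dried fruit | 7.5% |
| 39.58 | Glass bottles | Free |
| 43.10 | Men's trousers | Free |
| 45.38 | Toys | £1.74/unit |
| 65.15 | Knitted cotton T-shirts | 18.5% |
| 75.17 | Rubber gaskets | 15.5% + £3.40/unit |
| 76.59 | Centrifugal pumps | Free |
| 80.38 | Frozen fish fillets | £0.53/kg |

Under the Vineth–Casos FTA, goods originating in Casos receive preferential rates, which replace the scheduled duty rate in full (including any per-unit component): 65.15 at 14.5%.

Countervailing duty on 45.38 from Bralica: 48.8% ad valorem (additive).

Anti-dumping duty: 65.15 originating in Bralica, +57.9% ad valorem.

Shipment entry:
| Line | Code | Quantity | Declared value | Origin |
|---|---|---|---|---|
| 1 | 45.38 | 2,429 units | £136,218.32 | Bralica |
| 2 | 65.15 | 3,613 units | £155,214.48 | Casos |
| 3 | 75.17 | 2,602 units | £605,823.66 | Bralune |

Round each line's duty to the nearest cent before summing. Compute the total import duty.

Line 1 (45.38, Bralica, 2,429 units, £136,218.32):
Base rate for 45.38 is £1.74/unit.
Additional duty on 45.38 from Bralica: +48.8% ad valorem. Applied ad valorem rate = 48.8%.
Duty = £136,218.32 × 48.8% + 2,429 × £1.74 = £70,701.00.
Line 2 (65.15, Casos, 3,613 units, £155,214.48):
Base rate for 65.15 is 18.5%.
Origin Casos qualifies under the Vineth–Casos agreement and 65.15 is covered: preferential rate 14.5% applies instead.
The additional-duty order on 65.15 targets Bralica, not Casos; it does not apply.
Duty = £155,214.48 × 14.5% = £22,506.10.
Line 3 (75.17, Bralune, 2,602 units, £605,823.66):
Base rate for 75.17 is 15.5% + £3.40/unit.
Duty = £605,823.66 × 15.5% + 2,602 × £3.40 = £102,749.47.
Total = £70,701.00 + £22,506.10 + £102,749.47 = £195,956.57.

£195,956.57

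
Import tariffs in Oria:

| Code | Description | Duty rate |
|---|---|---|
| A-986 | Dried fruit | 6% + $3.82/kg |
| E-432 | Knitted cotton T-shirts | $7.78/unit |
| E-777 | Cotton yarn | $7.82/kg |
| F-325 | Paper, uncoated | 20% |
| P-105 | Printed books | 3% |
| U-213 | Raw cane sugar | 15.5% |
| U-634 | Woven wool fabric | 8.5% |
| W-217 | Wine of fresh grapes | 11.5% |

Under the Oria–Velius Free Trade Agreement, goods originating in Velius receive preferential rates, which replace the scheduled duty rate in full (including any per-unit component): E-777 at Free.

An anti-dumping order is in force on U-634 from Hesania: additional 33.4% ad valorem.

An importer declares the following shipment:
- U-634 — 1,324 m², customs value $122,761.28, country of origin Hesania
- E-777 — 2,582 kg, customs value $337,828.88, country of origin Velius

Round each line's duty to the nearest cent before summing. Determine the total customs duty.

Line 1 (U-634, Hesania, 1,324 m², $122,761.28):
Base rate for U-634 is 8.5%.
Additional duty on U-634 from Hesania: +33.4%. Applied ad valorem rate: 8.5% + 33.4% = 41.9%.
Duty = $122,761.28 × 41.9% = $51,436.98.
Line 2 (E-777, Velius, 2,582 kg, $337,828.88):
Base rate for E-777 is $7.82/kg.
Origin Velius qualifies under the Oria–Velius agreement and E-777 is covered: preferential rate Free applies instead.
Duty = $337,828.88 × 0% = $0.00.
Total = $51,436.98 + $0.00 = $51,436.98.

$51,436.98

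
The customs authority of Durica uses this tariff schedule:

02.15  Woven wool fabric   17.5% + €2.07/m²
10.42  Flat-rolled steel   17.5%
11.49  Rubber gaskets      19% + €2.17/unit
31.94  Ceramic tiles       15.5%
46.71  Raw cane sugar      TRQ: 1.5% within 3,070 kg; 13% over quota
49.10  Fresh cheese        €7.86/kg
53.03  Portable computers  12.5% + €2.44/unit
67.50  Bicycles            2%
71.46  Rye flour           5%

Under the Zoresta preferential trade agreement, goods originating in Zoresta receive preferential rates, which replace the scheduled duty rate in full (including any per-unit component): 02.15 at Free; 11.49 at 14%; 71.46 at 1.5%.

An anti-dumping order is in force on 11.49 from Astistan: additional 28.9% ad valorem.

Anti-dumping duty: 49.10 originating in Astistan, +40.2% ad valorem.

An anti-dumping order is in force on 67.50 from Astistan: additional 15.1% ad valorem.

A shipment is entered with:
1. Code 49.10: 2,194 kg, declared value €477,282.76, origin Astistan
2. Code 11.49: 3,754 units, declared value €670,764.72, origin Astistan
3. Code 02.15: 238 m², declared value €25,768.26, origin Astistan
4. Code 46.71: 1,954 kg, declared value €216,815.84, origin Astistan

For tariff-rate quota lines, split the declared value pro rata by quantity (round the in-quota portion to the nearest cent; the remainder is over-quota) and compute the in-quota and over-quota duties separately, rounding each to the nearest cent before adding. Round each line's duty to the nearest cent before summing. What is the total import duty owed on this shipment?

Line 1 (49.10, Astistan, 2,194 kg, €477,282.76):
Base rate for 49.10 is €7.86/kg.
Additional duty on 49.10 from Astistan: +40.2% ad valorem. Applied ad valorem rate = 40.2%.
Duty = €477,282.76 × 40.2% + 2,194 × €7.86 = €209,112.51.
Line 2 (11.49, Astistan, 3,754 units, €670,764.72):
Base rate for 11.49 is 19% + €2.17/unit.
11.49 has an FTA preferential rate, but origin Astistan is not Zoresta; base rate stands.
Additional duty on 11.49 from Astistan: +28.9%. Applied ad valorem rate: 19% + 28.9% = 47.9%.
Duty = €670,764.72 × 47.9% + 3,754 × €2.17 = €329,442.48.
Line 3 (02.15, Astistan, 238 m², €25,768.26):
Base rate for 02.15 is 17.5% + €2.07/m².
02.15 has an FTA preferential rate, but origin Astistan is not Zoresta; base rate stands.
Duty = €25,768.26 × 17.5% + 238 × €2.07 = €5,002.11.
Line 4 (46.71, Astistan, 1,954 kg, €216,815.84):
Code 46.71 is under a tariff-rate quota (threshold 3,070 kg). Quantity 1,954 kg is within the quota, so the in-quota rate 1.5% applies to the full value.
Duty = €216,815.84 × 1.5% = €3,252.24.
Total = €209,112.51 + €329,442.48 + €5,002.11 + €3,252.24 = €546,809.34.

€546,809.34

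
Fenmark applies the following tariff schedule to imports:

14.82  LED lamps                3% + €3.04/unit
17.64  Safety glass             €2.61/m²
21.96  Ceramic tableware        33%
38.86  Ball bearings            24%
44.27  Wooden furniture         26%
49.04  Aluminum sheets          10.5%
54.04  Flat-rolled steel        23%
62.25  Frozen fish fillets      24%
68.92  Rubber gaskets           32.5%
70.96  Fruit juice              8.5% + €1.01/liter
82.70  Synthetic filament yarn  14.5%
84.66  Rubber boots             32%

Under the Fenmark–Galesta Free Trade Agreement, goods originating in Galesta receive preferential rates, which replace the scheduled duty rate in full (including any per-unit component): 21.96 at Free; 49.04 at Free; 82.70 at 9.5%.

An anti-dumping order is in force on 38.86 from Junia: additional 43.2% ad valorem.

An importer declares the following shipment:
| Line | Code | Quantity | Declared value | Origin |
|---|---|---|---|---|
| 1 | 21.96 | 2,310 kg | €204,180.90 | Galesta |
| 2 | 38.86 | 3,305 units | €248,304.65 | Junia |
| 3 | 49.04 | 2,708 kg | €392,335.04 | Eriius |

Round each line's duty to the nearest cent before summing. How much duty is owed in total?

€208,055.90

Line 1 (21.96, Galesta, 2,310 kg, €204,180.90):
Base rate for 21.96 is 33%.
Origin Galesta qualifies under the Fenmark–Galesta agreement and 21.96 is covered: preferential rate Free applies instead.
Duty = €204,180.90 × 0% = €0.00.
Line 2 (38.86, Junia, 3,305 units, €248,304.65):
Base rate for 38.86 is 24%.
Additional duty on 38.86 from Junia: +43.2%. Applied ad valorem rate: 24% + 43.2% = 67.2%.
Duty = €248,304.65 × 67.2% = €166,860.72.
Line 3 (49.04, Eriius, 2,708 kg, €392,335.04):
Base rate for 49.04 is 10.5%.
49.04 has an FTA preferential rate, but origin Eriius is not Galesta; base rate stands.
Duty = €392,335.04 × 10.5% = €41,195.18.
Total = €0.00 + €166,860.72 + €41,195.18 = €208,055.90.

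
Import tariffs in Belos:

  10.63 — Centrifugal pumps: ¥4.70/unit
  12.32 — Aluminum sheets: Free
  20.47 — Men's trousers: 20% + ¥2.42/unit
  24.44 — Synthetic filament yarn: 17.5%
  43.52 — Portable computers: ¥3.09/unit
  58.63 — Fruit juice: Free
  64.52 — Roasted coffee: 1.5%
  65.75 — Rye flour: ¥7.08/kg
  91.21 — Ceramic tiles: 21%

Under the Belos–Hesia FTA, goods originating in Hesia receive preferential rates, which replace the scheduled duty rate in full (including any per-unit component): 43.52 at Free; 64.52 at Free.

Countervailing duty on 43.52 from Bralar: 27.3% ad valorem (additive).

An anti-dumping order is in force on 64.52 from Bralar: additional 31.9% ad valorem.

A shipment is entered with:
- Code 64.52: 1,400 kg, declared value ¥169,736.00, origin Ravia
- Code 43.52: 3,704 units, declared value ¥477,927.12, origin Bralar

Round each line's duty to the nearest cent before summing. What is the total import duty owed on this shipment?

Line 1 (64.52, Ravia, 1,400 kg, ¥169,736.00):
Base rate for 64.52 is 1.5%.
64.52 has an FTA preferential rate, but origin Ravia is not Hesia; base rate stands.
The additional-duty order on 64.52 targets Bralar, not Ravia; it does not apply.
Duty = ¥169,736.00 × 1.5% = ¥2,546.04.
Line 2 (43.52, Bralar, 3,704 units, ¥477,927.12):
Base rate for 43.52 is ¥3.09/unit.
43.52 has an FTA preferential rate, but origin Bralar is not Hesia; base rate stands.
Additional duty on 43.52 from Bralar: +27.3% ad valorem. Applied ad valorem rate = 27.3%.
Duty = ¥477,927.12 × 27.3% + 3,704 × ¥3.09 = ¥141,919.46.
Total = ¥2,546.04 + ¥141,919.46 = ¥144,465.50.

¥144,465.50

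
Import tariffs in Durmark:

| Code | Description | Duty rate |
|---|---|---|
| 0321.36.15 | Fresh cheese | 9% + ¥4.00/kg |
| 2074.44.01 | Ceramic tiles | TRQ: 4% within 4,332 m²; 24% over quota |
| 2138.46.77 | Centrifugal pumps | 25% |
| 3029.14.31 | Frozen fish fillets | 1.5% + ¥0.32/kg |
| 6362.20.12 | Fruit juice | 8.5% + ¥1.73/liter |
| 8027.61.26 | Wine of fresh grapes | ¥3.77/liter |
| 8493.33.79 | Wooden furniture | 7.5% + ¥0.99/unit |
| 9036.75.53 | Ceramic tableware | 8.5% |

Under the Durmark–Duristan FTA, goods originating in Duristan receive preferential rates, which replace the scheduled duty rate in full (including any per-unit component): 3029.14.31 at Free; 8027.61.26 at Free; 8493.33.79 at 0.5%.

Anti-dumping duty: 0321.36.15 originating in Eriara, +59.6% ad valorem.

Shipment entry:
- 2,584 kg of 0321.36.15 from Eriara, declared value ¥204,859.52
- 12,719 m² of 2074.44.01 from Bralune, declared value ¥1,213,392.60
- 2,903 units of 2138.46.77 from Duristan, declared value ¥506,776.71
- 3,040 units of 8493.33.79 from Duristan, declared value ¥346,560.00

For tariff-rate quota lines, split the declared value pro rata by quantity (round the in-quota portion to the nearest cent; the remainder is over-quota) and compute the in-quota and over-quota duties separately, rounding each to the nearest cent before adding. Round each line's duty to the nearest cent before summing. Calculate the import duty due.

Line 1 (0321.36.15, Eriara, 2,584 kg, ¥204,859.52):
Base rate for 0321.36.15 is 9% + ¥4.00/kg.
Additional duty on 0321.36.15 from Eriara: +59.6%. Applied ad valorem rate: 9% + 59.6% = 68.6%.
Duty = ¥204,859.52 × 68.6% + 2,584 × ¥4.00 = ¥150,869.63.
Line 2 (2074.44.01, Bralune, 12,719 m², ¥1,213,392.60):
Code 2074.44.01 is under a tariff-rate quota (threshold 4,332 m²). In-quota: 4,332 m² at 4%; over-quota: 8,387 m² at 24%.
Pro-rata value split: in-quota = ¥1,213,392.60 × 4,332/12,719 = ¥413,272.80; over-quota = ¥1,213,392.60 − ¥413,272.80 = ¥800,119.80.
In-quota duty = ¥413,272.80 × 4% = ¥16,530.91. Over-quota duty = ¥800,119.80 × 24% = ¥192,028.75.
Line duty = ¥16,530.91 + ¥192,028.75 = ¥208,559.66.
Line 3 (2138.46.77, Duristan, 2,903 units, ¥506,776.71):
Base rate for 2138.46.77 is 25%.
Origin Duristan is the FTA partner but 2138.46.77 is not on the preference list; base rate stands.
Duty = ¥506,776.71 × 25% = ¥126,694.18.
Line 4 (8493.33.79, Duristan, 3,040 units, ¥346,560.00):
Base rate for 8493.33.79 is 7.5% + ¥0.99/unit.
Origin Duristan qualifies under the Durmark–Duristan agreement and 8493.33.79 is covered: preferential rate 0.5% applies instead.
Duty = ¥346,560.00 × 0.5% = ¥1,732.80.
Total = ¥150,869.63 + ¥208,559.66 + ¥126,694.18 + ¥1,732.80 = ¥487,856.27.

¥487,856.27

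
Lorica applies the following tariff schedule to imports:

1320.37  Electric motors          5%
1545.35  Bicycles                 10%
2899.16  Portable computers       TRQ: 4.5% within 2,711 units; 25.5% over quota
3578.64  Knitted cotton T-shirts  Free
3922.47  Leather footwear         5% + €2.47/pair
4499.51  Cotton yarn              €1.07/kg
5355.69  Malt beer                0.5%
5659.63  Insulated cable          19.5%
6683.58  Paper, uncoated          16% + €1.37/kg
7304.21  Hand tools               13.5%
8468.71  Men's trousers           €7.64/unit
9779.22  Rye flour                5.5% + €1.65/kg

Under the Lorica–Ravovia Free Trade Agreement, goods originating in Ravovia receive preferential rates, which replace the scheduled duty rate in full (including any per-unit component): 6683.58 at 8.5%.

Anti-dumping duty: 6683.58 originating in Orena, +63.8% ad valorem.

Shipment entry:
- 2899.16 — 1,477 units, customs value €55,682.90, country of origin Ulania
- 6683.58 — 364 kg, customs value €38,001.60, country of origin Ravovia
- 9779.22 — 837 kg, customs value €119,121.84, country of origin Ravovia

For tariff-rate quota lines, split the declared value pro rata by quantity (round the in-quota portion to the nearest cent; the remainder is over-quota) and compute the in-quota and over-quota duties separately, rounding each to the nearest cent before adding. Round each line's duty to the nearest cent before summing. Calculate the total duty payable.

Line 1 (2899.16, Ulania, 1,477 units, €55,682.90):
Code 2899.16 is under a tariff-rate quota (threshold 2,711 units). Quantity 1,477 units is within the quota, so the in-quota rate 4.5% applies to the full value.
Duty = €55,682.90 × 4.5% = €2,505.73.
Line 2 (6683.58, Ravovia, 364 kg, €38,001.60):
Base rate for 6683.58 is 16% + €1.37/kg.
Origin Ravovia qualifies under the Lorica–Ravovia agreement and 6683.58 is covered: preferential rate 8.5% applies instead.
The additional-duty order on 6683.58 targets Orena, not Ravovia; it does not apply.
Duty = €38,001.60 × 8.5% = €3,230.14.
Line 3 (9779.22, Ravovia, 837 kg, €119,121.84):
Base rate for 9779.22 is 5.5% + €1.65/kg.
Origin Ravovia is the FTA partner but 9779.22 is not on the preference list; base rate stands.
Duty = €119,121.84 × 5.5% + 837 × €1.65 = €7,932.75.
Total = €2,505.73 + €3,230.14 + €7,932.75 = €13,668.62.

€13,668.62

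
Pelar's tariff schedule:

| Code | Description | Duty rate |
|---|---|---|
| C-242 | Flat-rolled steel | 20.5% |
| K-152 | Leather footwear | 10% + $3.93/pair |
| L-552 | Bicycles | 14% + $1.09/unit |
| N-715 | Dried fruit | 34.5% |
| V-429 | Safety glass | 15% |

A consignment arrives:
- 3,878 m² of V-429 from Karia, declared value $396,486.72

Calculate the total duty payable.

Line 1 (V-429, Karia, 3,878 m², $396,486.72):
Base rate for V-429 is 15%.
Duty = $396,486.72 × 15% = $59,473.01.

$59,473.01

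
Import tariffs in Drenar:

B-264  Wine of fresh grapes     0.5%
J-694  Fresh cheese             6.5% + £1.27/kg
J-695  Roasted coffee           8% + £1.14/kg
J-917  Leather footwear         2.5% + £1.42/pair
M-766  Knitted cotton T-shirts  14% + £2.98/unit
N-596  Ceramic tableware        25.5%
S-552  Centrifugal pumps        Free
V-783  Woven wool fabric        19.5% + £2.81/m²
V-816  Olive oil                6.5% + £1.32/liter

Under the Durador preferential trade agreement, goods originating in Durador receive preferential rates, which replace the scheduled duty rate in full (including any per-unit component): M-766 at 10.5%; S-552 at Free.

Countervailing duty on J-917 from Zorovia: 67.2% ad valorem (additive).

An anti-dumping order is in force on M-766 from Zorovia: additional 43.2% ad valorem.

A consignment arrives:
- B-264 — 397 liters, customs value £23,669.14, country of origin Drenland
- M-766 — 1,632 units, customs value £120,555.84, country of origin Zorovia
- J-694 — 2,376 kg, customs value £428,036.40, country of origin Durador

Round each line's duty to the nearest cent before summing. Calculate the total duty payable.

Line 1 (B-264, Drenland, 397 liters, £23,669.14):
Base rate for B-264 is 0.5%.
Duty = £23,669.14 × 0.5% = £118.35.
Line 2 (M-766, Zorovia, 1,632 units, £120,555.84):
Base rate for M-766 is 14% + £2.98/unit.
M-766 has an FTA preferential rate, but origin Zorovia is not Durador; base rate stands.
Additional duty on M-766 from Zorovia: +43.2%. Applied ad valorem rate: 14% + 43.2% = 57.2%.
Duty = £120,555.84 × 57.2% + 1,632 × £2.98 = £73,821.30.
Line 3 (J-694, Durador, 2,376 kg, £428,036.40):
Base rate for J-694 is 6.5% + £1.27/kg.
Origin Durador is the FTA partner but J-694 is not on the preference list; base rate stands.
Duty = £428,036.40 × 6.5% + 2,376 × £1.27 = £30,839.89.
Total = £118.35 + £73,821.30 + £30,839.89 = £104,779.54.

£104,779.54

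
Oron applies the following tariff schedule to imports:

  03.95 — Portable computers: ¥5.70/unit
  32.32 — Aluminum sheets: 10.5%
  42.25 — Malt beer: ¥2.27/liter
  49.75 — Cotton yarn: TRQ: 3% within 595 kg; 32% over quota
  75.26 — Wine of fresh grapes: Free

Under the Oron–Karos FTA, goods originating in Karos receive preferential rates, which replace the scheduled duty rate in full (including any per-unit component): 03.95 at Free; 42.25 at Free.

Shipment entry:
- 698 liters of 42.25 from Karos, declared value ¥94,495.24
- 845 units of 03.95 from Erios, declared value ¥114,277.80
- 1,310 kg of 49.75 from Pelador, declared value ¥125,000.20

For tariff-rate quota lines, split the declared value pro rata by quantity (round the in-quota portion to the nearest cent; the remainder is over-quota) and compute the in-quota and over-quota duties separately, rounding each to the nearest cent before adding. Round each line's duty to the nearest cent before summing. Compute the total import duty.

¥28,351.85

Line 1 (42.25, Karos, 698 liters, ¥94,495.24):
Base rate for 42.25 is ¥2.27/liter.
Origin Karos qualifies under the Oron–Karos agreement and 42.25 is covered: preferential rate Free applies instead.
Duty = ¥94,495.24 × 0% = ¥0.00.
Line 2 (03.95, Erios, 845 units, ¥114,277.80):
Base rate for 03.95 is ¥5.70/unit.
03.95 has an FTA preferential rate, but origin Erios is not Karos; base rate stands.
Duty = 845 × ¥5.70 = ¥4,816.50.
Line 3 (49.75, Pelador, 1,310 kg, ¥125,000.20):
Code 49.75 is under a tariff-rate quota (threshold 595 kg). In-quota: 595 kg at 3%; over-quota: 715 kg at 32%.
Pro-rata value split: in-quota = ¥125,000.20 × 595/1,310 = ¥56,774.90; over-quota = ¥125,000.20 − ¥56,774.90 = ¥68,225.30.
In-quota duty = ¥56,774.90 × 3% = ¥1,703.25. Over-quota duty = ¥68,225.30 × 32% = ¥21,832.10.
Line duty = ¥1,703.25 + ¥21,832.10 = ¥23,535.35.
Total = ¥0.00 + ¥4,816.50 + ¥23,535.35 = ¥28,351.85.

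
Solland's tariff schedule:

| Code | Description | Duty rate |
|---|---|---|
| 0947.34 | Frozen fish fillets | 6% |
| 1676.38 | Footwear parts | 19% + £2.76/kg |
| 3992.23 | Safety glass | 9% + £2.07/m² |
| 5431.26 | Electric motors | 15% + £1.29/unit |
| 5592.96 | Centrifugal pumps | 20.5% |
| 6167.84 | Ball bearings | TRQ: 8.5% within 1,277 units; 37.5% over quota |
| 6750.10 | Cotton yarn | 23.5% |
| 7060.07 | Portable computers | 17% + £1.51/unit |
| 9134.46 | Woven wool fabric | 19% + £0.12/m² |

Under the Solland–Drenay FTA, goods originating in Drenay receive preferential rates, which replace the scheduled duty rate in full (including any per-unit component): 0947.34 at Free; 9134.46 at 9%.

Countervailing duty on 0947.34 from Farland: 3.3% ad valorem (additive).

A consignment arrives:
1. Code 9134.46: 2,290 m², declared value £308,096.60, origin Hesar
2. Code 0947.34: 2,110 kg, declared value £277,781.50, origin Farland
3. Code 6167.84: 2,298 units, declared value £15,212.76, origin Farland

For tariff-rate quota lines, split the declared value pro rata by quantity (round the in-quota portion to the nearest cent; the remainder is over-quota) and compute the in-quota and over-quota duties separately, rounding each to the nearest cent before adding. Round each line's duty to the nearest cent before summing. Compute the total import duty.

£87,900.03

Line 1 (9134.46, Hesar, 2,290 m², £308,096.60):
Base rate for 9134.46 is 19% + £0.12/m².
9134.46 has an FTA preferential rate, but origin Hesar is not Drenay; base rate stands.
Duty = £308,096.60 × 19% + 2,290 × £0.12 = £58,813.15.
Line 2 (0947.34, Farland, 2,110 kg, £277,781.50):
Base rate for 0947.34 is 6%.
0947.34 has an FTA preferential rate, but origin Farland is not Drenay; base rate stands.
Additional duty on 0947.34 from Farland: +3.3%. Applied ad valorem rate: 6% + 3.3% = 9.3%.
Duty = £277,781.50 × 9.3% = £25,833.68.
Line 3 (6167.84, Farland, 2,298 units, £15,212.76):
Code 6167.84 is under a tariff-rate quota (threshold 1,277 units). In-quota: 1,277 units at 8.5%; over-quota: 1,021 units at 37.5%.
Pro-rata value split: in-quota = £15,212.76 × 1,277/2,298 = £8,453.74; over-quota = £15,212.76 − £8,453.74 = £6,759.02.
In-quota duty = £8,453.74 × 8.5% = £718.57. Over-quota duty = £6,759.02 × 37.5% = £2,534.63.
Line duty = £718.57 + £2,534.63 = £3,253.20.
Total = £58,813.15 + £25,833.68 + £3,253.20 = £87,900.03.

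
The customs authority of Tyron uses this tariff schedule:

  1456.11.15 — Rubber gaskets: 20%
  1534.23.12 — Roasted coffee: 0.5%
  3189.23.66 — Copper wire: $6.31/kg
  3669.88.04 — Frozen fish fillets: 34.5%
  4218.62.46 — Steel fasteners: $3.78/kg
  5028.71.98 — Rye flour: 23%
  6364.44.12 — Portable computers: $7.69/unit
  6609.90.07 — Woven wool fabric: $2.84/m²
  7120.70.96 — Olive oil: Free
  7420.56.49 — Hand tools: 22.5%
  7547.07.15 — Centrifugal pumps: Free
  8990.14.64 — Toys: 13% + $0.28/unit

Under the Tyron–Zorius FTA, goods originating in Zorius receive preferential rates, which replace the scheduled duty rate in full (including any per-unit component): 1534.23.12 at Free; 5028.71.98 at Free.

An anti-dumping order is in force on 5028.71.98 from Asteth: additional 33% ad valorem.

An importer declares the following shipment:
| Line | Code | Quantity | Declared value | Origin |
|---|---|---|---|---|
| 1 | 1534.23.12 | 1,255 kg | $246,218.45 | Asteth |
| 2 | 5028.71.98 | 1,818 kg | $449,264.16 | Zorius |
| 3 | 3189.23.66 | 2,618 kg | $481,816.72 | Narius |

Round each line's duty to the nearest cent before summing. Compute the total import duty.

$17,750.67

Line 1 (1534.23.12, Asteth, 1,255 kg, $246,218.45):
Base rate for 1534.23.12 is 0.5%.
1534.23.12 has an FTA preferential rate, but origin Asteth is not Zorius; base rate stands.
Duty = $246,218.45 × 0.5% = $1,231.09.
Line 2 (5028.71.98, Zorius, 1,818 kg, $449,264.16):
Base rate for 5028.71.98 is 23%.
Origin Zorius qualifies under the Tyron–Zorius agreement and 5028.71.98 is covered: preferential rate Free applies instead.
The additional-duty order on 5028.71.98 targets Asteth, not Zorius; it does not apply.
Duty = $449,264.16 × 0% = $0.00.
Line 3 (3189.23.66, Narius, 2,618 kg, $481,816.72):
Base rate for 3189.23.66 is $6.31/kg.
Duty = 2,618 × $6.31 = $16,519.58.
Total = $1,231.09 + $0.00 + $16,519.58 = $17,750.67.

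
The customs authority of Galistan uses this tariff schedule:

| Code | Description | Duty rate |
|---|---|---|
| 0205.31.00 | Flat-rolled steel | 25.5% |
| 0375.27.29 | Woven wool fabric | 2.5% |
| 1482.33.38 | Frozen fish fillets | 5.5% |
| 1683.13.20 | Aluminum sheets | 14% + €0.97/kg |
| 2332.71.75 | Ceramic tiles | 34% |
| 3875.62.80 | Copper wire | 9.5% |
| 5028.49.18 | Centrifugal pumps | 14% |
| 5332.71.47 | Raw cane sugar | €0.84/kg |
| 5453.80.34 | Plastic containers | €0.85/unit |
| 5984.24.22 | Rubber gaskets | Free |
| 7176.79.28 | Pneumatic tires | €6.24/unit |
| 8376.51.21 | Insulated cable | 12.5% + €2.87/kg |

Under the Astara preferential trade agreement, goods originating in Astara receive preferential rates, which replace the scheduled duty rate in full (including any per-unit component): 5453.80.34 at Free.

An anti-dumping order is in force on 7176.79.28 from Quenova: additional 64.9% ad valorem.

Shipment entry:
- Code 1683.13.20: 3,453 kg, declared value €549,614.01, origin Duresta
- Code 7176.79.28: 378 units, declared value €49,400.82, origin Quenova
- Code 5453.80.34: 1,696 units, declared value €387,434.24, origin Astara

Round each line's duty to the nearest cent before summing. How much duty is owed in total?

Line 1 (1683.13.20, Duresta, 3,453 kg, €549,614.01):
Base rate for 1683.13.20 is 14% + €0.97/kg.
Duty = €549,614.01 × 14% + 3,453 × €0.97 = €80,295.37.
Line 2 (7176.79.28, Quenova, 378 units, €49,400.82):
Base rate for 7176.79.28 is €6.24/unit.
Additional duty on 7176.79.28 from Quenova: +64.9% ad valorem. Applied ad valorem rate = 64.9%.
Duty = €49,400.82 × 64.9% + 378 × €6.24 = €34,419.85.
Line 3 (5453.80.34, Astara, 1,696 units, €387,434.24):
Base rate for 5453.80.34 is €0.85/unit.
Origin Astara qualifies under the Galistan–Astara agreement and 5453.80.34 is covered: preferential rate Free applies instead.
Duty = €387,434.24 × 0% = €0.00.
Total = €80,295.37 + €34,419.85 + €0.00 = €114,715.22.

€114,715.22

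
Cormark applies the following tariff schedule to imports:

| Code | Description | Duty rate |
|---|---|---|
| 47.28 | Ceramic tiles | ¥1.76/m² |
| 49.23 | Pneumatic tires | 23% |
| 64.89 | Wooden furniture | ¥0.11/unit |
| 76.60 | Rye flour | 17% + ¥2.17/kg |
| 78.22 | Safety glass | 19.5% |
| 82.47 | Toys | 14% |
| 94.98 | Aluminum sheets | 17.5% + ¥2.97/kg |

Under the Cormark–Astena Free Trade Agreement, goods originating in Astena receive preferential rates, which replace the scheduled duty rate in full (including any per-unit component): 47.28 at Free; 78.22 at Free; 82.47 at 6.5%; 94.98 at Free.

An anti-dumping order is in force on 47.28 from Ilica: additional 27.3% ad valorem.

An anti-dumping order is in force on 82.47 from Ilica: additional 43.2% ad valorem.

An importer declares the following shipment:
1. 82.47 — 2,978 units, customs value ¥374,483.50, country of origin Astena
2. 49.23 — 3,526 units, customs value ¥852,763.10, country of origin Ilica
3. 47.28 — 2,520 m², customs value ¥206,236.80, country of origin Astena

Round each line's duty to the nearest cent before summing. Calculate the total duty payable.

¥220,476.94

Line 1 (82.47, Astena, 2,978 units, ¥374,483.50):
Base rate for 82.47 is 14%.
Origin Astena qualifies under the Cormark–Astena agreement and 82.47 is covered: preferential rate 6.5% applies instead.
The additional-duty order on 82.47 targets Ilica, not Astena; it does not apply.
Duty = ¥374,483.50 × 6.5% = ¥24,341.43.
Line 2 (49.23, Ilica, 3,526 units, ¥852,763.10):
Base rate for 49.23 is 23%.
Duty = ¥852,763.10 × 23% = ¥196,135.51.
Line 3 (47.28, Astena, 2,520 m², ¥206,236.80):
Base rate for 47.28 is ¥1.76/m².
Origin Astena qualifies under the Cormark–Astena agreement and 47.28 is covered: preferential rate Free applies instead.
The additional-duty order on 47.28 targets Ilica, not Astena; it does not apply.
Duty = ¥206,236.80 × 0% = ¥0.00.
Total = ¥24,341.43 + ¥196,135.51 + ¥0.00 = ¥220,476.94.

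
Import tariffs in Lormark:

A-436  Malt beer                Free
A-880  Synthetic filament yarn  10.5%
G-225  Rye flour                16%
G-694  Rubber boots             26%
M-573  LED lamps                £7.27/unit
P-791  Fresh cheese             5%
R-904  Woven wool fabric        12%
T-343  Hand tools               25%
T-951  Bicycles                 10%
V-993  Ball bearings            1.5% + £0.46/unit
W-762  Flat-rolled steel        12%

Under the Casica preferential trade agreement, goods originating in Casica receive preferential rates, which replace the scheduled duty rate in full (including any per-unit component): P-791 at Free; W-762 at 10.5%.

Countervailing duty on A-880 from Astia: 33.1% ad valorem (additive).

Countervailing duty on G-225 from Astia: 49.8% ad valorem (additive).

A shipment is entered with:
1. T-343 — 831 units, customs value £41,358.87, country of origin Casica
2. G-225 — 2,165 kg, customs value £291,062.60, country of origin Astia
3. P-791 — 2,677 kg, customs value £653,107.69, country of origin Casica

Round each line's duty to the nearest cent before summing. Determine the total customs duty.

£201,858.91

Line 1 (T-343, Casica, 831 units, £41,358.87):
Base rate for T-343 is 25%.
Origin Casica is the FTA partner but T-343 is not on the preference list; base rate stands.
Duty = £41,358.87 × 25% = £10,339.72.
Line 2 (G-225, Astia, 2,165 kg, £291,062.60):
Base rate for G-225 is 16%.
Additional duty on G-225 from Astia: +49.8%. Applied ad valorem rate: 16% + 49.8% = 65.8%.
Duty = £291,062.60 × 65.8% = £191,519.19.
Line 3 (P-791, Casica, 2,677 kg, £653,107.69):
Base rate for P-791 is 5%.
Origin Casica qualifies under the Lormark–Casica agreement and P-791 is covered: preferential rate Free applies instead.
Duty = £653,107.69 × 0% = £0.00.
Total = £10,339.72 + £191,519.19 + £0.00 = £201,858.91.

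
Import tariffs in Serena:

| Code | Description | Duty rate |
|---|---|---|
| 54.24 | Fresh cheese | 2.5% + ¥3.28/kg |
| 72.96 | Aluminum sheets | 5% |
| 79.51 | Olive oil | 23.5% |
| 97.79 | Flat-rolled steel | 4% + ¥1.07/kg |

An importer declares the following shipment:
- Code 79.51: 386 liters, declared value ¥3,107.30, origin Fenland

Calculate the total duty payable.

¥730.22

Line 1 (79.51, Fenland, 386 liters, ¥3,107.30):
Base rate for 79.51 is 23.5%.
Duty = ¥3,107.30 × 23.5% = ¥730.22.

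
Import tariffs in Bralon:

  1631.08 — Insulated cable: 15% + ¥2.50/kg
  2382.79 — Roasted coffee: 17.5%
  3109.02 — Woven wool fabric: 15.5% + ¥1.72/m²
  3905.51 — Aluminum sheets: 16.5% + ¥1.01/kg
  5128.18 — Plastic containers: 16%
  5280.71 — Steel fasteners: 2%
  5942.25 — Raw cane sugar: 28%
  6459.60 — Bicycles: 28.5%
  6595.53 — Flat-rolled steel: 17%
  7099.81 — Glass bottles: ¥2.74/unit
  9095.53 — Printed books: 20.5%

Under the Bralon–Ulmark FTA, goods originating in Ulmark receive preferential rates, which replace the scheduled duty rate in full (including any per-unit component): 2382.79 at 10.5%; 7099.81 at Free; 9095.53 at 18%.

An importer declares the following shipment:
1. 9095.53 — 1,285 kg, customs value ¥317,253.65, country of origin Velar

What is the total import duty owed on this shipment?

¥65,037.00

Line 1 (9095.53, Velar, 1,285 kg, ¥317,253.65):
Base rate for 9095.53 is 20.5%.
9095.53 has an FTA preferential rate, but origin Velar is not Ulmark; base rate stands.
Duty = ¥317,253.65 × 20.5% = ¥65,037.00.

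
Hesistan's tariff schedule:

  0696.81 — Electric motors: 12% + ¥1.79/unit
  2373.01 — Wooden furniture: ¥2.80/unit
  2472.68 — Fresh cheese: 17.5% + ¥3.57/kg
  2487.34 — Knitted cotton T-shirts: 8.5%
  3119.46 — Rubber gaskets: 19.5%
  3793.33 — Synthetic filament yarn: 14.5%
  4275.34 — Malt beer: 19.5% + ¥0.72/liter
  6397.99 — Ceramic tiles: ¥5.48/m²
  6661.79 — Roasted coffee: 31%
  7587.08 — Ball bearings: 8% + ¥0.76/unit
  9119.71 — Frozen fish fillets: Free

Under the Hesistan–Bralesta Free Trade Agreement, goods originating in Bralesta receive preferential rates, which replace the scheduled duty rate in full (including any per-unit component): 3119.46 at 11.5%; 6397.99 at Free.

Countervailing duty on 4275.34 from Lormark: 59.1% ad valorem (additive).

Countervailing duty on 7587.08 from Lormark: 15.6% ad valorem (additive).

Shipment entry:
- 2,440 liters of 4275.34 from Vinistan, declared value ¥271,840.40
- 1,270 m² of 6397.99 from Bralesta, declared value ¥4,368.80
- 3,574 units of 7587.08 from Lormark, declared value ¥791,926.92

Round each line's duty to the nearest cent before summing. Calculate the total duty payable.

Line 1 (4275.34, Vinistan, 2,440 liters, ¥271,840.40):
Base rate for 4275.34 is 19.5% + ¥0.72/liter.
The additional-duty order on 4275.34 targets Lormark, not Vinistan; it does not apply.
Duty = ¥271,840.40 × 19.5% + 2,440 × ¥0.72 = ¥54,765.68.
Line 2 (6397.99, Bralesta, 1,270 m², ¥4,368.80):
Base rate for 6397.99 is ¥5.48/m².
Origin Bralesta qualifies under the Hesistan–Bralesta agreement and 6397.99 is covered: preferential rate Free applies instead.
Duty = ¥4,368.80 × 0% = ¥0.00.
Line 3 (7587.08, Lormark, 3,574 units, ¥791,926.92):
Base rate for 7587.08 is 8% + ¥0.76/unit.
Additional duty on 7587.08 from Lormark: +15.6%. Applied ad valorem rate: 8% + 15.6% = 23.6%.
Duty = ¥791,926.92 × 23.6% + 3,574 × ¥0.76 = ¥189,610.99.
Total = ¥54,765.68 + ¥0.00 + ¥189,610.99 = ¥244,376.67.

¥244,376.67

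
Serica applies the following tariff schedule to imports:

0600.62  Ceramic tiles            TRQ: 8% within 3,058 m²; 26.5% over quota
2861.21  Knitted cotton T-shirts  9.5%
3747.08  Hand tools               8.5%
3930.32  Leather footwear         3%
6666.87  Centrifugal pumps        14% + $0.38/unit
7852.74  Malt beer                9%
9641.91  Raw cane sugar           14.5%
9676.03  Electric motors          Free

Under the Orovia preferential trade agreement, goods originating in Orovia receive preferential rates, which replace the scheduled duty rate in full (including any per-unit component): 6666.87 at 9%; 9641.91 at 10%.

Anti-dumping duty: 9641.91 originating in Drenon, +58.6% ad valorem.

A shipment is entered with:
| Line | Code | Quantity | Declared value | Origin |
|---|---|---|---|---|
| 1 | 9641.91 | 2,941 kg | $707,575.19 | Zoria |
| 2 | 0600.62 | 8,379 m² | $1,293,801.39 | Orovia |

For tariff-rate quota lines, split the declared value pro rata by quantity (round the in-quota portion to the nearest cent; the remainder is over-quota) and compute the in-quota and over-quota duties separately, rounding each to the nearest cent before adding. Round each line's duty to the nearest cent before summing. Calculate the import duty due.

$358,101.40

Line 1 (9641.91, Zoria, 2,941 kg, $707,575.19):
Base rate for 9641.91 is 14.5%.
9641.91 has an FTA preferential rate, but origin Zoria is not Orovia; base rate stands.
The additional-duty order on 9641.91 targets Drenon, not Zoria; it does not apply.
Duty = $707,575.19 × 14.5% = $102,598.40.
Line 2 (0600.62, Orovia, 8,379 m², $1,293,801.39):
Code 0600.62 is under a tariff-rate quota (threshold 3,058 m²). In-quota: 3,058 m² at 8%; over-quota: 5,321 m² at 26.5%.
Pro-rata value split: in-quota = $1,293,801.39 × 3,058/8,379 = $472,185.78; over-quota = $1,293,801.39 − $472,185.78 = $821,615.61.
In-quota duty = $472,185.78 × 8% = $37,774.86. Over-quota duty = $821,615.61 × 26.5% = $217,728.14.
Line duty = $37,774.86 + $217,728.14 = $255,503.00.
Total = $102,598.40 + $255,503.00 = $358,101.40.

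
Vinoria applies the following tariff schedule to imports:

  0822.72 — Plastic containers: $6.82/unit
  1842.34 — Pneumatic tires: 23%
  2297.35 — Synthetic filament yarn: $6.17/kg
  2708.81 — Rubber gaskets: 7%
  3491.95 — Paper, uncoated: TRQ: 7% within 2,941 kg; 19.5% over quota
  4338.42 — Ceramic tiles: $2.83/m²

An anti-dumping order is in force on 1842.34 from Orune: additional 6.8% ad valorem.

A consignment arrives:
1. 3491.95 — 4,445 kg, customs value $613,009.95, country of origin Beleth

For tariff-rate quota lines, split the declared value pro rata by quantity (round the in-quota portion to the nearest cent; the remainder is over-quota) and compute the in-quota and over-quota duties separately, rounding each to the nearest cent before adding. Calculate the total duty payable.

Line 1 (3491.95, Beleth, 4,445 kg, $613,009.95):
Code 3491.95 is under a tariff-rate quota (threshold 2,941 kg). In-quota: 2,941 kg at 7%; over-quota: 1,504 kg at 19.5%.
Pro-rata value split: in-quota = $613,009.95 × 2,941/4,445 = $405,593.31; over-quota = $613,009.95 − $405,593.31 = $207,416.64.
In-quota duty = $405,593.31 × 7% = $28,391.53. Over-quota duty = $207,416.64 × 19.5% = $40,446.24.
Line duty = $28,391.53 + $40,446.24 = $68,837.77.

$68,837.77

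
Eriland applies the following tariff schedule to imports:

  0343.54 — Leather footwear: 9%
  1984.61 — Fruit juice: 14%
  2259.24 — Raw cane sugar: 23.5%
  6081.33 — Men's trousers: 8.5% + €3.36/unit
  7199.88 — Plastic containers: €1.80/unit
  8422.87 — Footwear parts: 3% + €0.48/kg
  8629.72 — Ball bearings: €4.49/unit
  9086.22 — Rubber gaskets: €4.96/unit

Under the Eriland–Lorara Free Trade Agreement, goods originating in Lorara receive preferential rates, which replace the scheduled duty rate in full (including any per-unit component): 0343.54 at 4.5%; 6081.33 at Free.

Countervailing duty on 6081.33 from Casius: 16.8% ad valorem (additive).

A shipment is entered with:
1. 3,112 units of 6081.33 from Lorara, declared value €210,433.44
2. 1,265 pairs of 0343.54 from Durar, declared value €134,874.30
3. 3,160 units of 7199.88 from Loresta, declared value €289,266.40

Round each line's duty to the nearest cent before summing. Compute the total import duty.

Line 1 (6081.33, Lorara, 3,112 units, €210,433.44):
Base rate for 6081.33 is 8.5% + €3.36/unit.
Origin Lorara qualifies under the Eriland–Lorara agreement and 6081.33 is covered: preferential rate Free applies instead.
The additional-duty order on 6081.33 targets Casius, not Lorara; it does not apply.
Duty = €210,433.44 × 0% = €0.00.
Line 2 (0343.54, Durar, 1,265 pairs, €134,874.30):
Base rate for 0343.54 is 9%.
0343.54 has an FTA preferential rate, but origin Durar is not Lorara; base rate stands.
Duty = €134,874.30 × 9% = €12,138.69.
Line 3 (7199.88, Loresta, 3,160 units, €289,266.40):
Base rate for 7199.88 is €1.80/unit.
Duty = 3,160 × €1.80 = €5,688.00.
Total = €0.00 + €12,138.69 + €5,688.00 = €17,826.69.

€17,826.69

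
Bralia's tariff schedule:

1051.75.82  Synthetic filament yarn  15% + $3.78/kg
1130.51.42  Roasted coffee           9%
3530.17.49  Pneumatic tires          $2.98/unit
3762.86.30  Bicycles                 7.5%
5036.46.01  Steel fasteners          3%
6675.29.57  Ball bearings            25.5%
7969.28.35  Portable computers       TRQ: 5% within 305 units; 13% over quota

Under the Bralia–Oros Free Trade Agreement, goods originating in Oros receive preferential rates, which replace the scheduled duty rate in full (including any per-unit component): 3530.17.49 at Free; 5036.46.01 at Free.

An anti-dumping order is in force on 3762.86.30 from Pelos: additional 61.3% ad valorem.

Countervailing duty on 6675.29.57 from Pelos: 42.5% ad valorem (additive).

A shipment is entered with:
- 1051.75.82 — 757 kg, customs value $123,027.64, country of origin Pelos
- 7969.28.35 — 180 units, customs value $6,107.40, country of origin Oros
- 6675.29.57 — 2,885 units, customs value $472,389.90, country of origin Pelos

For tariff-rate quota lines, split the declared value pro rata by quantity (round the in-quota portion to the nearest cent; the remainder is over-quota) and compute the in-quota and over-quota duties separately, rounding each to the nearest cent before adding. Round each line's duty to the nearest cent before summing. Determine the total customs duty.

Line 1 (1051.75.82, Pelos, 757 kg, $123,027.64):
Base rate for 1051.75.82 is 15% + $3.78/kg.
Duty = $123,027.64 × 15% + 757 × $3.78 = $21,315.61.
Line 2 (7969.28.35, Oros, 180 units, $6,107.40):
Code 7969.28.35 is under a tariff-rate quota (threshold 305 units). Quantity 180 units is within the quota, so the in-quota rate 5% applies to the full value.
Duty = $6,107.40 × 5% = $305.37.
Line 3 (6675.29.57, Pelos, 2,885 units, $472,389.90):
Base rate for 6675.29.57 is 25.5%.
Additional duty on 6675.29.57 from Pelos: +42.5%. Applied ad valorem rate: 25.5% + 42.5% = 68%.
Duty = $472,389.90 × 68% = $321,225.13.
Total = $21,315.61 + $305.37 + $321,225.13 = $342,846.11.

$342,846.11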